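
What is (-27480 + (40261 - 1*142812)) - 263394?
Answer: -393425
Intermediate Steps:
(-27480 + (40261 - 1*142812)) - 263394 = (-27480 + (40261 - 142812)) - 263394 = (-27480 - 102551) - 263394 = -130031 - 263394 = -393425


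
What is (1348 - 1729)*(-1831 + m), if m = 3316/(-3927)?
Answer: 913593931/1309 ≈ 6.9793e+5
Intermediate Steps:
m = -3316/3927 (m = 3316*(-1/3927) = -3316/3927 ≈ -0.84441)
(1348 - 1729)*(-1831 + m) = (1348 - 1729)*(-1831 - 3316/3927) = -381*(-7193653/3927) = 913593931/1309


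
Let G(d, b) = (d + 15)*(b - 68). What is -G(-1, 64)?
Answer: 56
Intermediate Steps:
G(d, b) = (-68 + b)*(15 + d) (G(d, b) = (15 + d)*(-68 + b) = (-68 + b)*(15 + d))
-G(-1, 64) = -(-1020 - 68*(-1) + 15*64 + 64*(-1)) = -(-1020 + 68 + 960 - 64) = -1*(-56) = 56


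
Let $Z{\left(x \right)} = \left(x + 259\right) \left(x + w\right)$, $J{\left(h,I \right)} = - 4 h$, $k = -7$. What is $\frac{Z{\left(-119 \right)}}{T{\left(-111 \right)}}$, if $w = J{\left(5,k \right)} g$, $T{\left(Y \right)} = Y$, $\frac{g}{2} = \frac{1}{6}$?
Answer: $\frac{52780}{333} \approx 158.5$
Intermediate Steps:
$g = \frac{1}{3}$ ($g = \frac{2}{6} = 2 \cdot \frac{1}{6} = \frac{1}{3} \approx 0.33333$)
$w = - \frac{20}{3}$ ($w = \left(-4\right) 5 \cdot \frac{1}{3} = \left(-20\right) \frac{1}{3} = - \frac{20}{3} \approx -6.6667$)
$Z{\left(x \right)} = \left(259 + x\right) \left(- \frac{20}{3} + x\right)$ ($Z{\left(x \right)} = \left(x + 259\right) \left(x - \frac{20}{3}\right) = \left(259 + x\right) \left(- \frac{20}{3} + x\right)$)
$\frac{Z{\left(-119 \right)}}{T{\left(-111 \right)}} = \frac{- \frac{5180}{3} + \left(-119\right)^{2} + \frac{757}{3} \left(-119\right)}{-111} = \left(- \frac{5180}{3} + 14161 - \frac{90083}{3}\right) \left(- \frac{1}{111}\right) = \left(- \frac{52780}{3}\right) \left(- \frac{1}{111}\right) = \frac{52780}{333}$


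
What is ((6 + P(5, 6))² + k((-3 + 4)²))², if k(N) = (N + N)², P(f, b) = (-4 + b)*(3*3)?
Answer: 336400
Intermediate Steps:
P(f, b) = -36 + 9*b (P(f, b) = (-4 + b)*9 = -36 + 9*b)
k(N) = 4*N² (k(N) = (2*N)² = 4*N²)
((6 + P(5, 6))² + k((-3 + 4)²))² = ((6 + (-36 + 9*6))² + 4*((-3 + 4)²)²)² = ((6 + (-36 + 54))² + 4*(1²)²)² = ((6 + 18)² + 4*1²)² = (24² + 4*1)² = (576 + 4)² = 580² = 336400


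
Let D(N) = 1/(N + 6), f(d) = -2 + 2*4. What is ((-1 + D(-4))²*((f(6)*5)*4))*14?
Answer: 420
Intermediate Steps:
f(d) = 6 (f(d) = -2 + 8 = 6)
D(N) = 1/(6 + N)
((-1 + D(-4))²*((f(6)*5)*4))*14 = ((-1 + 1/(6 - 4))²*((6*5)*4))*14 = ((-1 + 1/2)²*(30*4))*14 = ((-1 + ½)²*120)*14 = ((-½)²*120)*14 = ((¼)*120)*14 = 30*14 = 420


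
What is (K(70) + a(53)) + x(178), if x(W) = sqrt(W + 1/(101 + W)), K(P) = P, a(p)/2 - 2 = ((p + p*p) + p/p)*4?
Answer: 22978 + sqrt(1539553)/93 ≈ 22991.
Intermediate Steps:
a(p) = 12 + 8*p + 8*p**2 (a(p) = 4 + 2*(((p + p*p) + p/p)*4) = 4 + 2*(((p + p**2) + 1)*4) = 4 + 2*((1 + p + p**2)*4) = 4 + 2*(4 + 4*p + 4*p**2) = 4 + (8 + 8*p + 8*p**2) = 12 + 8*p + 8*p**2)
(K(70) + a(53)) + x(178) = (70 + (12 + 8*53 + 8*53**2)) + sqrt((1 + 178*(101 + 178))/(101 + 178)) = (70 + (12 + 424 + 8*2809)) + sqrt((1 + 178*279)/279) = (70 + (12 + 424 + 22472)) + sqrt((1 + 49662)/279) = (70 + 22908) + sqrt((1/279)*49663) = 22978 + sqrt(49663/279) = 22978 + sqrt(1539553)/93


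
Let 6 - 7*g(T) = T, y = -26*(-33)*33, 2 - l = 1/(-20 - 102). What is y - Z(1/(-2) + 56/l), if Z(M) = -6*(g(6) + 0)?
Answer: 28314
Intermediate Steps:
l = 245/122 (l = 2 - 1/(-20 - 102) = 2 - 1/(-122) = 2 - 1*(-1/122) = 2 + 1/122 = 245/122 ≈ 2.0082)
y = 28314 (y = 858*33 = 28314)
g(T) = 6/7 - T/7
Z(M) = 0 (Z(M) = -6*((6/7 - ⅐*6) + 0) = -6*((6/7 - 6/7) + 0) = -6*(0 + 0) = -6*0 = 0)
y - Z(1/(-2) + 56/l) = 28314 - 1*0 = 28314 + 0 = 28314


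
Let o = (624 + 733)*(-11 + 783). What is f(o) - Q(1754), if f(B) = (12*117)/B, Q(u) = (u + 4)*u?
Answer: -807580113981/261901 ≈ -3.0835e+6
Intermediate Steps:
o = 1047604 (o = 1357*772 = 1047604)
Q(u) = u*(4 + u) (Q(u) = (4 + u)*u = u*(4 + u))
f(B) = 1404/B
f(o) - Q(1754) = 1404/1047604 - 1754*(4 + 1754) = 1404*(1/1047604) - 1754*1758 = 351/261901 - 1*3083532 = 351/261901 - 3083532 = -807580113981/261901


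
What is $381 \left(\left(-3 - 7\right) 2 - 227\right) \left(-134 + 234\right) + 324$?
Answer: $-9410376$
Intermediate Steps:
$381 \left(\left(-3 - 7\right) 2 - 227\right) \left(-134 + 234\right) + 324 = 381 \left(\left(-10\right) 2 - 227\right) 100 + 324 = 381 \left(-20 - 227\right) 100 + 324 = 381 \left(\left(-247\right) 100\right) + 324 = 381 \left(-24700\right) + 324 = -9410700 + 324 = -9410376$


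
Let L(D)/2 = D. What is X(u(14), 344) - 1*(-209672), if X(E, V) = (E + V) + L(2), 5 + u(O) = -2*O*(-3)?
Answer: 210099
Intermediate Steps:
u(O) = -5 + 6*O (u(O) = -5 - 2*O*(-3) = -5 + 6*O)
L(D) = 2*D
X(E, V) = 4 + E + V (X(E, V) = (E + V) + 2*2 = (E + V) + 4 = 4 + E + V)
X(u(14), 344) - 1*(-209672) = (4 + (-5 + 6*14) + 344) - 1*(-209672) = (4 + (-5 + 84) + 344) + 209672 = (4 + 79 + 344) + 209672 = 427 + 209672 = 210099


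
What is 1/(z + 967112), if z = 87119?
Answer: 1/1054231 ≈ 9.4856e-7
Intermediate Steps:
1/(z + 967112) = 1/(87119 + 967112) = 1/1054231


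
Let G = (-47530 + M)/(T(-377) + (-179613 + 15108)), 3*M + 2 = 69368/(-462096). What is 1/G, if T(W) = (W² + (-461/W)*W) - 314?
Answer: 4011744186/8236407775 ≈ 0.48707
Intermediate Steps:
M = -124195/173286 (M = -⅔ + (69368/(-462096))/3 = -⅔ + (69368*(-1/462096))/3 = -⅔ + (⅓)*(-8671/57762) = -⅔ - 8671/173286 = -124195/173286 ≈ -0.71671)
T(W) = -775 + W² (T(W) = (W² - 461) - 314 = (-461 + W²) - 314 = -775 + W²)
G = 8236407775/4011744186 (G = (-47530 - 124195/173286)/((-775 + (-377)²) + (-179613 + 15108)) = -8236407775/(173286*((-775 + 142129) - 164505)) = -8236407775/(173286*(141354 - 164505)) = -8236407775/173286/(-23151) = -8236407775/173286*(-1/23151) = 8236407775/4011744186 ≈ 2.0531)
1/G = 1/(8236407775/4011744186) = 4011744186/8236407775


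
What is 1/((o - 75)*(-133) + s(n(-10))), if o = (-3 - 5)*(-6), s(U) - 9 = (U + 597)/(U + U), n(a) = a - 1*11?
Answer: 7/25104 ≈ 0.00027884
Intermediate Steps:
n(a) = -11 + a (n(a) = a - 11 = -11 + a)
s(U) = 9 + (597 + U)/(2*U) (s(U) = 9 + (U + 597)/(U + U) = 9 + (597 + U)/((2*U)) = 9 + (597 + U)*(1/(2*U)) = 9 + (597 + U)/(2*U))
o = 48 (o = -8*(-6) = 48)
1/((o - 75)*(-133) + s(n(-10))) = 1/((48 - 75)*(-133) + (597 + 19*(-11 - 10))/(2*(-11 - 10))) = 1/(-27*(-133) + (½)*(597 + 19*(-21))/(-21)) = 1/(3591 + (½)*(-1/21)*(597 - 399)) = 1/(3591 + (½)*(-1/21)*198) = 1/(3591 - 33/7) = 1/(25104/7) = 7/25104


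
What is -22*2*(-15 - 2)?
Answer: 748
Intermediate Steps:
-22*2*(-15 - 2) = -44*(-17) = -1*(-748) = 748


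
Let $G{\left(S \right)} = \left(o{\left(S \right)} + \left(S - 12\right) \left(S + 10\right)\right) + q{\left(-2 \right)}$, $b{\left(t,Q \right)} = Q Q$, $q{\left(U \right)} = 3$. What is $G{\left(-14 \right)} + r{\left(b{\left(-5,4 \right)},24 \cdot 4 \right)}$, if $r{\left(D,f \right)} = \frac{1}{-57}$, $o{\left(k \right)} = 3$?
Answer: $\frac{6269}{57} \approx 109.98$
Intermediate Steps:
$b{\left(t,Q \right)} = Q^{2}$
$G{\left(S \right)} = 6 + \left(-12 + S\right) \left(10 + S\right)$ ($G{\left(S \right)} = \left(3 + \left(S - 12\right) \left(S + 10\right)\right) + 3 = \left(3 + \left(-12 + S\right) \left(10 + S\right)\right) + 3 = 6 + \left(-12 + S\right) \left(10 + S\right)$)
$r{\left(D,f \right)} = - \frac{1}{57}$
$G{\left(-14 \right)} + r{\left(b{\left(-5,4 \right)},24 \cdot 4 \right)} = \left(-114 + \left(-14\right)^{2} - -28\right) - \frac{1}{57} = \left(-114 + 196 + 28\right) - \frac{1}{57} = 110 - \frac{1}{57} = \frac{6269}{57}$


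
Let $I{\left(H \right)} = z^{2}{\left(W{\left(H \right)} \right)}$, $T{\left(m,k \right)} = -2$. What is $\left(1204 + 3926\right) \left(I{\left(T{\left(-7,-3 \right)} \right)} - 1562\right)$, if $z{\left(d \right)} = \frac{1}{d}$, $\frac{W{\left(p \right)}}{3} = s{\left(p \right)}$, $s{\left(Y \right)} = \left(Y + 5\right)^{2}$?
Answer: $- \frac{216352430}{27} \approx -8.0131 \cdot 10^{6}$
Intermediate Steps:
$s{\left(Y \right)} = \left(5 + Y\right)^{2}$
$W{\left(p \right)} = 3 \left(5 + p\right)^{2}$
$I{\left(H \right)} = \frac{1}{9 \left(5 + H\right)^{4}}$ ($I{\left(H \right)} = \left(\frac{1}{3 \left(5 + H\right)^{2}}\right)^{2} = \frac{1}{9 \left(5 + H\right)^{4}}$)
$\left(1204 + 3926\right) \left(I{\left(T{\left(-7,-3 \right)} \right)} - 1562\right) = \left(1204 + 3926\right) \left(\frac{1}{9 \left(5 - 2\right)^{4}} - 1562\right) = 5130 \left(\frac{1}{9 \cdot 81} - 1562\right) = 5130 \left(\frac{1}{9} \cdot \frac{1}{81} - 1562\right) = 5130 \left(\frac{1}{729} - 1562\right) = 5130 \left(- \frac{1138697}{729}\right) = - \frac{216352430}{27}$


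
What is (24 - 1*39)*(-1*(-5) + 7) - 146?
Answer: -326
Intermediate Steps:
(24 - 1*39)*(-1*(-5) + 7) - 146 = (24 - 39)*(5 + 7) - 146 = -15*12 - 146 = -180 - 146 = -326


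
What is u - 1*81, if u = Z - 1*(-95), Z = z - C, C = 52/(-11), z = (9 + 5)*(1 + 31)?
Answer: 5134/11 ≈ 466.73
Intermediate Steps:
z = 448 (z = 14*32 = 448)
C = -52/11 (C = 52*(-1/11) = -52/11 ≈ -4.7273)
Z = 4980/11 (Z = 448 - 1*(-52/11) = 448 + 52/11 = 4980/11 ≈ 452.73)
u = 6025/11 (u = 4980/11 - 1*(-95) = 4980/11 + 95 = 6025/11 ≈ 547.73)
u - 1*81 = 6025/11 - 1*81 = 6025/11 - 81 = 5134/11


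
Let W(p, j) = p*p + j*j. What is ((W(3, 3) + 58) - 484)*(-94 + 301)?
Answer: -84456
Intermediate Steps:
W(p, j) = j² + p² (W(p, j) = p² + j² = j² + p²)
((W(3, 3) + 58) - 484)*(-94 + 301) = (((3² + 3²) + 58) - 484)*(-94 + 301) = (((9 + 9) + 58) - 484)*207 = ((18 + 58) - 484)*207 = (76 - 484)*207 = -408*207 = -84456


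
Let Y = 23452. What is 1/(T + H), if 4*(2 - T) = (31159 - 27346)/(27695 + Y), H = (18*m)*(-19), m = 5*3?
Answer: -68196/349710359 ≈ -0.00019501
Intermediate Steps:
m = 15
H = -5130 (H = (18*15)*(-19) = 270*(-19) = -5130)
T = 135121/68196 (T = 2 - (31159 - 27346)/(4*(27695 + 23452)) = 2 - 3813/(4*51147) = 2 - ¼*1271/17049 = 2 - 1271/68196 = 135121/68196 ≈ 1.9814)
1/(T + H) = 1/(135121/68196 - 5130) = 1/(-349710359/68196) = -68196/349710359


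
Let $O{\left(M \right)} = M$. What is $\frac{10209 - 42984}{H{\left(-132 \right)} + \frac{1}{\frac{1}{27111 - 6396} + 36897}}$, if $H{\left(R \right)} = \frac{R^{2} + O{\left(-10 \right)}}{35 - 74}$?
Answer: $\frac{976974665273100}{13309891285499} \approx 73.402$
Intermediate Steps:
$H{\left(R \right)} = \frac{10}{39} - \frac{R^{2}}{39}$ ($H{\left(R \right)} = \frac{R^{2} - 10}{35 - 74} = \frac{-10 + R^{2}}{-39} = \left(-10 + R^{2}\right) \left(- \frac{1}{39}\right) = \frac{10}{39} - \frac{R^{2}}{39}$)
$\frac{10209 - 42984}{H{\left(-132 \right)} + \frac{1}{\frac{1}{27111 - 6396} + 36897}} = \frac{10209 - 42984}{\left(\frac{10}{39} - \frac{\left(-132\right)^{2}}{39}\right) + \frac{1}{\frac{1}{27111 - 6396} + 36897}} = - \frac{32775}{\left(\frac{10}{39} - \frac{5808}{13}\right) + \frac{1}{\frac{1}{20715} + 36897}} = - \frac{32775}{- \frac{17414}{39} + \frac{1}{\frac{764321356}{20715}}} = - \frac{32775}{- \frac{17414}{39} + \frac{20715}{764321356}} = - \frac{32775}{- \frac{13309891285499}{29808532884}} = \left(-32775\right) \left(- \frac{29808532884}{13309891285499}\right) = \frac{976974665273100}{13309891285499}$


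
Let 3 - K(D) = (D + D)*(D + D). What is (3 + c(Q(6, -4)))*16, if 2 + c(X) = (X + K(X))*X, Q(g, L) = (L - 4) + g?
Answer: 496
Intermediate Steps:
K(D) = 3 - 4*D**2 (K(D) = 3 - (D + D)*(D + D) = 3 - 2*D*2*D = 3 - 4*D**2)
Q(g, L) = -4 + L + g (Q(g, L) = (-4 + L) + g = -4 + L + g)
c(X) = -2 + X*(3 + X - 4*X**2) (c(X) = -2 + (X + (3 - 4*X**2))*X = -2 + (3 + X - 4*X**2)*X = -2 + X*(3 + X - 4*X**2))
(3 + c(Q(6, -4)))*16 = (3 + (-2 + (-4 - 4 + 6)**2 - (-4 - 4 + 6)*(-3 + 4*(-4 - 4 + 6)**2)))*16 = (3 + (-2 + (-2)**2 - 1*(-2)*(-3 + 4*(-2)**2)))*16 = (3 + (-2 + 4 - 1*(-2)*(-3 + 4*4)))*16 = (3 + (-2 + 4 - 1*(-2)*(-3 + 16)))*16 = (3 + (-2 + 4 - 1*(-2)*13))*16 = (3 + (-2 + 4 + 26))*16 = (3 + 28)*16 = 31*16 = 496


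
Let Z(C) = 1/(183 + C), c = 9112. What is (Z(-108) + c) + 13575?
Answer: 1701526/75 ≈ 22687.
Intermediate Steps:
(Z(-108) + c) + 13575 = (1/(183 - 108) + 9112) + 13575 = (1/75 + 9112) + 13575 = 683401/75 + 13575 = 1701526/75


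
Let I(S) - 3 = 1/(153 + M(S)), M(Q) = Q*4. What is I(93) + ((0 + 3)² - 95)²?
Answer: 3884476/525 ≈ 7399.0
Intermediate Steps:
M(Q) = 4*Q
I(S) = 3 + 1/(153 + 4*S)
I(93) + ((0 + 3)² - 95)² = 4*(115 + 3*93)/(153 + 4*93) + ((0 + 3)² - 95)² = 4*(115 + 279)/(153 + 372) + (3² - 95)² = 4*394/525 + (9 - 95)² = 4*(1/525)*394 + (-86)² = 1576/525 + 7396 = 3884476/525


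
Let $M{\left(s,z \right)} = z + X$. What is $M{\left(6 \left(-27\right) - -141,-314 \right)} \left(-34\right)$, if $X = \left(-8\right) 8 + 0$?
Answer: $12852$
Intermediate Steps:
$X = -64$ ($X = -64 + 0 = -64$)
$M{\left(s,z \right)} = -64 + z$ ($M{\left(s,z \right)} = z - 64 = -64 + z$)
$M{\left(6 \left(-27\right) - -141,-314 \right)} \left(-34\right) = \left(-64 - 314\right) \left(-34\right) = \left(-378\right) \left(-34\right) = 12852$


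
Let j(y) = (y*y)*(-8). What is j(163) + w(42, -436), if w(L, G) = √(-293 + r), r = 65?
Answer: -212552 + 2*I*√57 ≈ -2.1255e+5 + 15.1*I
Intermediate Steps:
w(L, G) = 2*I*√57 (w(L, G) = √(-293 + 65) = √(-228) = 2*I*√57)
j(y) = -8*y² (j(y) = y²*(-8) = -8*y²)
j(163) + w(42, -436) = -8*163² + 2*I*√57 = -8*26569 + 2*I*√57 = -212552 + 2*I*√57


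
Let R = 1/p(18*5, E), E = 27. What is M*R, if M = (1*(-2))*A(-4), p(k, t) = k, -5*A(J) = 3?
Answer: 1/75 ≈ 0.013333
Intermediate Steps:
A(J) = -⅗ (A(J) = -⅕*3 = -⅗)
R = 1/90 (R = 1/(18*5) = 1/90 ≈ 0.011111)
M = 6/5 (M = (1*(-2))*(-⅗) = -2*(-⅗) = 6/5 ≈ 1.2000)
M*R = (6/5)*(1/90) = 1/75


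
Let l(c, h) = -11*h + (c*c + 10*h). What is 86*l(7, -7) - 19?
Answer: 4797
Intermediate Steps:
l(c, h) = c² - h (l(c, h) = -11*h + (c² + 10*h) = c² - h)
86*l(7, -7) - 19 = 86*(7² - 1*(-7)) - 19 = 86*(49 + 7) - 19 = 86*56 - 19 = 4816 - 19 = 4797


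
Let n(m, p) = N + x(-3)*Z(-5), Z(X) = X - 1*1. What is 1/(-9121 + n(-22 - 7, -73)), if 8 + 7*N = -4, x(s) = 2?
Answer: -7/63943 ≈ -0.00010947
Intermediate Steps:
Z(X) = -1 + X (Z(X) = X - 1 = -1 + X)
N = -12/7 (N = -8/7 + (1/7)*(-4) = -8/7 - 4/7 = -12/7 ≈ -1.7143)
n(m, p) = -96/7 (n(m, p) = -12/7 + 2*(-1 - 5) = -12/7 + 2*(-6) = -12/7 - 12 = -96/7)
1/(-9121 + n(-22 - 7, -73)) = 1/(-9121 - 96/7) = 1/(-63943/7) = -7/63943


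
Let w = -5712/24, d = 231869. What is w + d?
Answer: 231631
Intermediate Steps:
w = -238 (w = -5712/24 = -7*34 = -238)
w + d = -238 + 231869 = 231631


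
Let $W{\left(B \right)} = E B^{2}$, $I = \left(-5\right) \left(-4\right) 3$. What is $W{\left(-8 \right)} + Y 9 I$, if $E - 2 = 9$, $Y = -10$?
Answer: $-4696$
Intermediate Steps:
$E = 11$ ($E = 2 + 9 = 11$)
$I = 60$ ($I = 20 \cdot 3 = 60$)
$W{\left(B \right)} = 11 B^{2}$
$W{\left(-8 \right)} + Y 9 I = 11 \left(-8\right)^{2} + \left(-10\right) 9 \cdot 60 = 11 \cdot 64 - 5400 = 704 - 5400 = -4696$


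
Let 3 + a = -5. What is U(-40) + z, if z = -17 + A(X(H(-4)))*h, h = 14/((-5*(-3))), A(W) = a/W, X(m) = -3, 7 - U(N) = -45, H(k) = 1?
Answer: 1687/45 ≈ 37.489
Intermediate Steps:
a = -8 (a = -3 - 5 = -8)
U(N) = 52 (U(N) = 7 - 1*(-45) = 7 + 45 = 52)
A(W) = -8/W
h = 14/15 ≈ 0.93333
z = -653/45 (z = -17 - 8/(-3)*(14/15) = -17 - 8*(-1/3)*(14/15) = -17 + (8/3)*(14/15) = -17 + 112/45 = -653/45 ≈ -14.511)
U(-40) + z = 52 - 653/45 = 1687/45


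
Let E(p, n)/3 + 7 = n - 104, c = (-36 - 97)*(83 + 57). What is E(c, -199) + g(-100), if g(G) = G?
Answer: -1030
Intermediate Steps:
c = -18620 (c = -133*140 = -18620)
E(p, n) = -333 + 3*n (E(p, n) = -21 + 3*(n - 104) = -21 + 3*(-104 + n) = -21 + (-312 + 3*n) = -333 + 3*n)
E(c, -199) + g(-100) = (-333 + 3*(-199)) - 100 = (-333 - 597) - 100 = -930 - 100 = -1030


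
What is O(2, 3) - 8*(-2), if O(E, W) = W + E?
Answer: 21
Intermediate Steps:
O(E, W) = E + W
O(2, 3) - 8*(-2) = (2 + 3) - 8*(-2) = 5 + 16 = 21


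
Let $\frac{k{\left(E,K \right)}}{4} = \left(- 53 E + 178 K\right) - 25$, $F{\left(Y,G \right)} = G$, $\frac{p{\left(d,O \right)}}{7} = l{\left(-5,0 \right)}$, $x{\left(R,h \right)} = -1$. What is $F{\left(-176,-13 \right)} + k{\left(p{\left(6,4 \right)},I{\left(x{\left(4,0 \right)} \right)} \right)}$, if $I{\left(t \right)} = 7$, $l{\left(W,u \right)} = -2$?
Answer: $7839$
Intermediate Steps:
$p{\left(d,O \right)} = -14$ ($p{\left(d,O \right)} = 7 \left(-2\right) = -14$)
$k{\left(E,K \right)} = -100 - 212 E + 712 K$ ($k{\left(E,K \right)} = 4 \left(\left(- 53 E + 178 K\right) - 25\right) = 4 \left(-25 - 53 E + 178 K\right) = -100 - 212 E + 712 K$)
$F{\left(-176,-13 \right)} + k{\left(p{\left(6,4 \right)},I{\left(x{\left(4,0 \right)} \right)} \right)} = -13 - -7852 = -13 + \left(-100 + 2968 + 4984\right) = -13 + 7852 = 7839$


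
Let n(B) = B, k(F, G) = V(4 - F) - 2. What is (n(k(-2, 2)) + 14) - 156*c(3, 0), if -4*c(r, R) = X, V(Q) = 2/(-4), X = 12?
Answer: 959/2 ≈ 479.50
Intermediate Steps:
V(Q) = -½ (V(Q) = 2*(-¼) = -½)
c(r, R) = -3 (c(r, R) = -¼*12 = -3)
k(F, G) = -5/2 (k(F, G) = -½ - 2 = -5/2)
(n(k(-2, 2)) + 14) - 156*c(3, 0) = (-5/2 + 14) - 156*(-3) = 23/2 + 468 = 959/2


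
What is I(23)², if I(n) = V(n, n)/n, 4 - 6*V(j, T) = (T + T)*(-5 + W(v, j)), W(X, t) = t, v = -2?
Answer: 169744/4761 ≈ 35.653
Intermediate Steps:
V(j, T) = ⅔ - T*(-5 + j)/3 (V(j, T) = ⅔ - (T + T)*(-5 + j)/6 = ⅔ - 2*T*(-5 + j)/6 = ⅔ - T*(-5 + j)/3)
I(n) = (⅔ - n²/3 + 5*n/3)/n (I(n) = (⅔ + 5*n/3 - n*n/3)/n = (⅔ + 5*n/3 - n²/3)/n = (⅔ - n²/3 + 5*n/3)/n)
I(23)² = ((⅓)*(2 - 1*23² + 5*23)/23)² = ((⅓)*(1/23)*(2 - 1*529 + 115))² = ((⅓)*(1/23)*(2 - 529 + 115))² = ((⅓)*(1/23)*(-412))² = (-412/69)² = 169744/4761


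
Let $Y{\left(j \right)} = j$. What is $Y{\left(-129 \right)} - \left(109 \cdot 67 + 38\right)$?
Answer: $-7470$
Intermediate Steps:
$Y{\left(-129 \right)} - \left(109 \cdot 67 + 38\right) = -129 - \left(109 \cdot 67 + 38\right) = -129 - \left(7303 + 38\right) = -129 - 7341 = -7470$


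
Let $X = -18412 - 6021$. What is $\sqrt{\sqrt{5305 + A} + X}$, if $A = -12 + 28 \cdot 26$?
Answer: $\sqrt{-24433 + 3 \sqrt{669}} \approx 156.06 i$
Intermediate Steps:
$A = 716$ ($A = -12 + 728 = 716$)
$X = -24433$ ($X = -18412 - 6021 = -24433$)
$\sqrt{\sqrt{5305 + A} + X} = \sqrt{\sqrt{5305 + 716} - 24433} = \sqrt{\sqrt{6021} - 24433} = \sqrt{3 \sqrt{669} - 24433} = \sqrt{-24433 + 3 \sqrt{669}}$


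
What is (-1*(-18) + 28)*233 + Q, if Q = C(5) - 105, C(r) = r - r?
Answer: 10613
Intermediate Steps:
C(r) = 0
Q = -105 (Q = 0 - 105 = -105)
(-1*(-18) + 28)*233 + Q = (-1*(-18) + 28)*233 - 105 = (18 + 28)*233 - 105 = 46*233 - 105 = 10718 - 105 = 10613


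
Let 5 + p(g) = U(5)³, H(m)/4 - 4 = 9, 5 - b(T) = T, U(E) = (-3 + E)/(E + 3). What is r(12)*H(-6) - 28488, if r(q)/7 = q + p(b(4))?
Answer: -414949/16 ≈ -25934.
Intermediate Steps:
U(E) = (-3 + E)/(3 + E)
b(T) = 5 - T
H(m) = 52 (H(m) = 16 + 4*9 = 16 + 36 = 52)
p(g) = -319/64 (p(g) = -5 + ((-3 + 5)/(3 + 5))³ = -5 + (2/8)³ = -5 + ((⅛)*2)³ = -5 + (¼)³ = -5 + 1/64 = -319/64)
r(q) = -2233/64 + 7*q (r(q) = 7*(q - 319/64) = 7*(-319/64 + q) = -2233/64 + 7*q)
r(12)*H(-6) - 28488 = (-2233/64 + 7*12)*52 - 28488 = (-2233/64 + 84)*52 - 28488 = (3143/64)*52 - 28488 = 40859/16 - 28488 = -414949/16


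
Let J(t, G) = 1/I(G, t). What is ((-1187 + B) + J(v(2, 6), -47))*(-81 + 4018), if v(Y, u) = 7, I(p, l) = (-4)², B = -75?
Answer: -79491967/16 ≈ -4.9682e+6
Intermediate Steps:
I(p, l) = 16
J(t, G) = 1/16
((-1187 + B) + J(v(2, 6), -47))*(-81 + 4018) = ((-1187 - 75) + 1/16)*(-81 + 4018) = (-1262 + 1/16)*3937 = -20191/16*3937 = -79491967/16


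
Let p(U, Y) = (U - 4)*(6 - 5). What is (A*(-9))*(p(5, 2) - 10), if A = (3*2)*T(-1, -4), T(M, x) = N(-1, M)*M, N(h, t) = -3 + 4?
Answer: -486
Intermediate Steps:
N(h, t) = 1
p(U, Y) = -4 + U (p(U, Y) = (-4 + U)*1 = -4 + U)
T(M, x) = M (T(M, x) = 1*M = M)
A = -6 (A = (3*2)*(-1) = 6*(-1) = -6)
(A*(-9))*(p(5, 2) - 10) = (-6*(-9))*((-4 + 5) - 10) = 54*(1 - 10) = 54*(-9) = -486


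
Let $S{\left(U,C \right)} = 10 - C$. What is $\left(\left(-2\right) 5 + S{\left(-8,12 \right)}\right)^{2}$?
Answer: $144$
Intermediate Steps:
$\left(\left(-2\right) 5 + S{\left(-8,12 \right)}\right)^{2} = \left(\left(-2\right) 5 + \left(10 - 12\right)\right)^{2} = \left(-10 + \left(10 - 12\right)\right)^{2} = \left(-10 - 2\right)^{2} = \left(-12\right)^{2} = 144$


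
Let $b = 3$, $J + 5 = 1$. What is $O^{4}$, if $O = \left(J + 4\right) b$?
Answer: $0$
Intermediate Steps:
$J = -4$ ($J = -5 + 1 = -4$)
$O = 0$ ($O = \left(-4 + 4\right) 3 = 0 \cdot 3 = 0$)
$O^{4} = 0^{4} = 0$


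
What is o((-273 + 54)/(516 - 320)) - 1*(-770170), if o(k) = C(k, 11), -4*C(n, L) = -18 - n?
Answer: 603816589/784 ≈ 7.7017e+5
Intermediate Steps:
C(n, L) = 9/2 + n/4 (C(n, L) = -(-18 - n)/4 = 9/2 + n/4)
o(k) = 9/2 + k/4
o((-273 + 54)/(516 - 320)) - 1*(-770170) = (9/2 + ((-273 + 54)/(516 - 320))/4) - 1*(-770170) = (9/2 + (-219/196)/4) + 770170 = (9/2 + (-219*1/196)/4) + 770170 = (9/2 + (¼)*(-219/196)) + 770170 = (9/2 - 219/784) + 770170 = 3309/784 + 770170 = 603816589/784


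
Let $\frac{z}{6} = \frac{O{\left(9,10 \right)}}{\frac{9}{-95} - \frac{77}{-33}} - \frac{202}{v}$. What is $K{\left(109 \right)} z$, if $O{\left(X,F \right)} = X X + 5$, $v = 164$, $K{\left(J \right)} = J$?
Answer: $\frac{318069957}{13079} \approx 24319.0$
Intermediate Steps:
$O{\left(X,F \right)} = 5 + X^{2}$ ($O{\left(X,F \right)} = X^{2} + 5 = 5 + X^{2}$)
$z = \frac{2918073}{13079}$ ($z = 6 \left(\frac{5 + 9^{2}}{\frac{9}{-95} - \frac{77}{-33}} - \frac{202}{164}\right) = 6 \left(\frac{5 + 81}{9 \left(- \frac{1}{95}\right) - - \frac{7}{3}} - \frac{101}{82}\right) = 6 \left(\frac{86}{- \frac{9}{95} + \frac{7}{3}} - \frac{101}{82}\right) = 6 \left(\frac{86}{\frac{638}{285}} - \frac{101}{82}\right) = 6 \left(86 \cdot \frac{285}{638} - \frac{101}{82}\right) = 6 \left(\frac{12255}{319} - \frac{101}{82}\right) = 6 \cdot \frac{972691}{26158} = \frac{2918073}{13079} \approx 223.11$)
$K{\left(109 \right)} z = 109 \cdot \frac{2918073}{13079} = \frac{318069957}{13079}$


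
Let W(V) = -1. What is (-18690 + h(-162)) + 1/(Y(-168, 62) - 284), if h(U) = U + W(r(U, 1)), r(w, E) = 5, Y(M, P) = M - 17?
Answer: -8842058/469 ≈ -18853.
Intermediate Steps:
Y(M, P) = -17 + M
h(U) = -1 + U (h(U) = U - 1 = -1 + U)
(-18690 + h(-162)) + 1/(Y(-168, 62) - 284) = (-18690 + (-1 - 162)) + 1/((-17 - 168) - 284) = (-18690 - 163) + 1/(-185 - 284) = -18853 + 1/(-469) = -18853 - 1/469 = -8842058/469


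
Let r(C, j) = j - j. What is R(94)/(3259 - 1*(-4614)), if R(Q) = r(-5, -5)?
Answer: 0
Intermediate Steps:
r(C, j) = 0
R(Q) = 0
R(94)/(3259 - 1*(-4614)) = 0/(3259 - 1*(-4614)) = 0/(3259 + 4614) = 0/7873 = 0*(1/7873) = 0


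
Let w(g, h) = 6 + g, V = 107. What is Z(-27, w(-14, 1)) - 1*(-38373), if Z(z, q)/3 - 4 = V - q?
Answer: 38730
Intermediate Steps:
Z(z, q) = 333 - 3*q (Z(z, q) = 12 + 3*(107 - q) = 12 + (321 - 3*q) = 333 - 3*q)
Z(-27, w(-14, 1)) - 1*(-38373) = (333 - 3*(6 - 14)) - 1*(-38373) = (333 - 3*(-8)) + 38373 = (333 + 24) + 38373 = 357 + 38373 = 38730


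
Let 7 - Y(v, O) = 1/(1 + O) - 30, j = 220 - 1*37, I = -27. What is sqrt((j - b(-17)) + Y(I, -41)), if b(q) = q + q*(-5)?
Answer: sqrt(60810)/20 ≈ 12.330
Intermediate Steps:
j = 183 (j = 220 - 37 = 183)
b(q) = -4*q (b(q) = q - 5*q = -4*q)
Y(v, O) = 37 - 1/(1 + O) (Y(v, O) = 7 - (1/(1 + O) - 30) = 7 - (-30 + 1/(1 + O)) = 7 + (30 - 1/(1 + O)) = 37 - 1/(1 + O))
sqrt((j - b(-17)) + Y(I, -41)) = sqrt((183 - (-4)*(-17)) + (36 + 37*(-41))/(1 - 41)) = sqrt((183 - 1*68) + (36 - 1517)/(-40)) = sqrt((183 - 68) - 1/40*(-1481)) = sqrt(115 + 1481/40) = sqrt(6081/40) = sqrt(60810)/20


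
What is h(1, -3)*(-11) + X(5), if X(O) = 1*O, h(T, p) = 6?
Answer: -61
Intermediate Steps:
X(O) = O
h(1, -3)*(-11) + X(5) = 6*(-11) + 5 = -66 + 5 = -61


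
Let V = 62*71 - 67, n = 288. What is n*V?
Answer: 1248480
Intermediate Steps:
V = 4335 (V = 4402 - 67 = 4335)
n*V = 288*4335 = 1248480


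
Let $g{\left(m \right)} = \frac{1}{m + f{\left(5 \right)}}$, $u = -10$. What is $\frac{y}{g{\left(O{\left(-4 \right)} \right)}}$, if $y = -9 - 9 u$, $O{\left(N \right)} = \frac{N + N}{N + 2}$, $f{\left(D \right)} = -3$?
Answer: $81$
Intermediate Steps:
$O{\left(N \right)} = \frac{2 N}{2 + N}$
$g{\left(m \right)} = \frac{1}{-3 + m}$ ($g{\left(m \right)} = \frac{1}{m - 3} = \frac{1}{-3 + m}$)
$y = 81$ ($y = -9 - -90 = -9 + 90 = 81$)
$\frac{y}{g{\left(O{\left(-4 \right)} \right)}} = \frac{81}{\frac{1}{-3 + 2 \left(-4\right) \frac{1}{2 - 4}}} = \frac{81}{\frac{1}{-3 + 2 \left(-4\right) \frac{1}{-2}}} = \frac{81}{\frac{1}{-3 + 2 \left(-4\right) \left(- \frac{1}{2}\right)}} = \frac{81}{\frac{1}{-3 + 4}} = \frac{81}{1^{-1}} = \frac{81}{1} = 81 \cdot 1 = 81$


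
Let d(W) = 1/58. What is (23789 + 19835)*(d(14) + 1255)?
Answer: 1587717292/29 ≈ 5.4749e+7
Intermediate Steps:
d(W) = 1/58
(23789 + 19835)*(d(14) + 1255) = (23789 + 19835)*(1/58 + 1255) = 43624*(72791/58) = 1587717292/29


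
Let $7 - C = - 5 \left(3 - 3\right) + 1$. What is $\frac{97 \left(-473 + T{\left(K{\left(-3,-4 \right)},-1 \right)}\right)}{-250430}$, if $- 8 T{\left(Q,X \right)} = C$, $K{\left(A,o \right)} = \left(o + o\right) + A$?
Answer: $\frac{36763}{200344} \approx 0.1835$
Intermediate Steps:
$K{\left(A,o \right)} = A + 2 o$ ($K{\left(A,o \right)} = 2 o + A = A + 2 o$)
$C = 6$ ($C = 7 - \left(- 5 \left(3 - 3\right) + 1\right) = 7 - \left(\left(-5\right) 0 + 1\right) = 7 - \left(0 + 1\right) = 7 - 1 = 6$)
$T{\left(Q,X \right)} = - \frac{3}{4}$ ($T{\left(Q,X \right)} = \left(- \frac{1}{8}\right) 6 = - \frac{3}{4}$)
$\frac{97 \left(-473 + T{\left(K{\left(-3,-4 \right)},-1 \right)}\right)}{-250430} = \frac{97 \left(-473 - \frac{3}{4}\right)}{-250430} = 97 \left(- \frac{1895}{4}\right) \left(- \frac{1}{250430}\right) = \left(- \frac{183815}{4}\right) \left(- \frac{1}{250430}\right) = \frac{36763}{200344}$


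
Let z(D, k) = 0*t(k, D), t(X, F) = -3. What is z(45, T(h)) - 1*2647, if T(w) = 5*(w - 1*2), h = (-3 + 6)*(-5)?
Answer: -2647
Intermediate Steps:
h = -15 (h = 3*(-5) = -15)
T(w) = -10 + 5*w (T(w) = 5*(w - 2) = 5*(-2 + w) = -10 + 5*w)
z(D, k) = 0 (z(D, k) = 0*(-3) = 0)
z(45, T(h)) - 1*2647 = 0 - 1*2647 = 0 - 2647 = -2647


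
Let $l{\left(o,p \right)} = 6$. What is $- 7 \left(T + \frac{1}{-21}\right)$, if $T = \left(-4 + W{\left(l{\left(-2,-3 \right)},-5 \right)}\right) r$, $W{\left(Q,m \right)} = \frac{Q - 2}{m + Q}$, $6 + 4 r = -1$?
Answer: $\frac{1}{3} \approx 0.33333$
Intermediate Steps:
$r = - \frac{7}{4}$ ($r = - \frac{3}{2} + \frac{1}{4} \left(-1\right) = - \frac{3}{2} - \frac{1}{4} = - \frac{7}{4} \approx -1.75$)
$W{\left(Q,m \right)} = \frac{-2 + Q}{Q + m}$
$T = 0$ ($T = \left(-4 + \frac{-2 + 6}{6 - 5}\right) \left(- \frac{7}{4}\right) = \left(-4 + 1^{-1} \cdot 4\right) \left(- \frac{7}{4}\right) = \left(-4 + 1 \cdot 4\right) \left(- \frac{7}{4}\right) = \left(-4 + 4\right) \left(- \frac{7}{4}\right) = 0 \left(- \frac{7}{4}\right) = 0$)
$- 7 \left(T + \frac{1}{-21}\right) = - 7 \left(0 + \frac{1}{-21}\right) = - 7 \left(0 - \frac{1}{21}\right) = \left(-7\right) \left(- \frac{1}{21}\right) = \frac{1}{3}$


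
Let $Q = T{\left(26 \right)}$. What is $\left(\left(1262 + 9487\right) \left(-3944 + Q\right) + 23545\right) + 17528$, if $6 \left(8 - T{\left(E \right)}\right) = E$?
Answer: $-42313570$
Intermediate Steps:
$T{\left(E \right)} = 8 - \frac{E}{6}$
$Q = \frac{11}{3}$ ($Q = 8 - \frac{13}{3} = \frac{11}{3} \approx 3.6667$)
$\left(\left(1262 + 9487\right) \left(-3944 + Q\right) + 23545\right) + 17528 = \left(\left(1262 + 9487\right) \left(-3944 + \frac{11}{3}\right) + 23545\right) + 17528 = \left(10749 \left(- \frac{11821}{3}\right) + 23545\right) + 17528 = \left(-42354643 + 23545\right) + 17528 = -42331098 + 17528 = -42313570$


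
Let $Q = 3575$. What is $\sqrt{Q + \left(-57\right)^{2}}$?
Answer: $2 \sqrt{1706} \approx 82.608$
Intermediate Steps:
$\sqrt{Q + \left(-57\right)^{2}} = \sqrt{3575 + \left(-57\right)^{2}} = \sqrt{3575 + 3249} = \sqrt{6824} = 2 \sqrt{1706}$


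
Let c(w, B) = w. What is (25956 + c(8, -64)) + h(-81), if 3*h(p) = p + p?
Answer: 25910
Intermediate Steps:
h(p) = 2*p/3 (h(p) = (p + p)/3 = (2*p)/3 = 2*p/3)
(25956 + c(8, -64)) + h(-81) = (25956 + 8) + (2/3)*(-81) = 25964 - 54 = 25910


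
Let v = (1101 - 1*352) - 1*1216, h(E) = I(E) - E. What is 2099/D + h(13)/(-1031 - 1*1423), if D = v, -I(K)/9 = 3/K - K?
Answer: -67581073/14898234 ≈ -4.5362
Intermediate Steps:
I(K) = -27/K + 9*K (I(K) = -9*(3/K - K) = -9*(-K + 3/K) = -27/K + 9*K)
h(E) = -27/E + 8*E (h(E) = (-27/E + 9*E) - E = -27/E + 8*E)
v = -467 (v = (1101 - 352) - 1216 = 749 - 1216 = -467)
D = -467
2099/D + h(13)/(-1031 - 1*1423) = 2099/(-467) + (-27/13 + 8*13)/(-1031 - 1*1423) = 2099*(-1/467) + (-27*1/13 + 104)/(-1031 - 1423) = -2099/467 + (-27/13 + 104)/(-2454) = -2099/467 + (1325/13)*(-1/2454) = -2099/467 - 1325/31902 = -67581073/14898234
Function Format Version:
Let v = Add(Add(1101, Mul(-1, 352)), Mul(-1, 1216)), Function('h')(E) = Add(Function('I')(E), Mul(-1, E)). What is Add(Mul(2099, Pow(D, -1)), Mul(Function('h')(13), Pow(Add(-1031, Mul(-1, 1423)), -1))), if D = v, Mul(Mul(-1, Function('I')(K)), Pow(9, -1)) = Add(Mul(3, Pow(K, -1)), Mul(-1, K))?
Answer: Rational(-67581073, 14898234) ≈ -4.5362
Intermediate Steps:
Function('I')(K) = Add(Mul(-27, Pow(K, -1)), Mul(9, K)) (Function('I')(K) = Mul(-9, Add(Mul(3, Pow(K, -1)), Mul(-1, K))) = Mul(-9, Add(Mul(-1, K), Mul(3, Pow(K, -1)))) = Add(Mul(-27, Pow(K, -1)), Mul(9, K)))
Function('h')(E) = Add(Mul(-27, Pow(E, -1)), Mul(8, E)) (Function('h')(E) = Add(Add(Mul(-27, Pow(E, -1)), Mul(9, E)), Mul(-1, E)) = Add(Mul(-27, Pow(E, -1)), Mul(8, E)))
v = -467 (v = Add(Add(1101, -352), -1216) = Add(749, -1216) = -467)
D = -467
Add(Mul(2099, Pow(D, -1)), Mul(Function('h')(13), Pow(Add(-1031, Mul(-1, 1423)), -1))) = Add(Mul(2099, Pow(-467, -1)), Mul(Add(Mul(-27, Pow(13, -1)), Mul(8, 13)), Pow(Add(-1031, Mul(-1, 1423)), -1))) = Add(Mul(2099, Rational(-1, 467)), Mul(Add(Mul(-27, Rational(1, 13)), 104), Pow(Add(-1031, -1423), -1))) = Add(Rational(-2099, 467), Mul(Add(Rational(-27, 13), 104), Pow(-2454, -1))) = Add(Rational(-2099, 467), Mul(Rational(1325, 13), Rational(-1, 2454))) = Add(Rational(-2099, 467), Rational(-1325, 31902)) = Rational(-67581073, 14898234)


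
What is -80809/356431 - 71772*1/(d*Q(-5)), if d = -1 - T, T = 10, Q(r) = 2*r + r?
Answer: -8531699739/19603705 ≈ -435.21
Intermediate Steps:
Q(r) = 3*r
d = -11 (d = -1 - 1*10 = -1 - 10 = -11)
-80809/356431 - 71772*1/(d*Q(-5)) = -80809/356431 - 71772/((3*(-5))*(-11)) = -80809*1/356431 - 71772/((-15*(-11))) = -80809/356431 - 71772/165 = -80809/356431 - 71772*1/165 = -80809/356431 - 23924/55 = -8531699739/19603705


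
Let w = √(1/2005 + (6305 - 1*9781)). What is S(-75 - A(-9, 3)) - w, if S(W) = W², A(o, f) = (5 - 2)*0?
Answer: 5625 - I*√13973604895/2005 ≈ 5625.0 - 58.958*I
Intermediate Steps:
A(o, f) = 0 (A(o, f) = 3*0 = 0)
w = I*√13973604895/2005 (w = √(1/2005 + (6305 - 9781)) = √(1/2005 - 3476) = √(-6969379/2005) = I*√13973604895/2005 ≈ 58.958*I)
S(-75 - A(-9, 3)) - w = (-75 - 1*0)² - I*√13973604895/2005 = (-75 + 0)² - I*√13973604895/2005 = (-75)² - I*√13973604895/2005 = 5625 - I*√13973604895/2005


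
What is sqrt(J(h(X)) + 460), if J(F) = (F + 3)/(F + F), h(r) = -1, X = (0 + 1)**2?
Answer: 3*sqrt(51) ≈ 21.424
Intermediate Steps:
X = 1 (X = 1**2 = 1)
J(F) = (3 + F)/(2*F) (J(F) = (3 + F)/((2*F)) = (3 + F)*(1/(2*F)) = (3 + F)/(2*F))
sqrt(J(h(X)) + 460) = sqrt((1/2)*(3 - 1)/(-1) + 460) = sqrt((1/2)*(-1)*2 + 460) = sqrt(-1 + 460) = sqrt(459) = 3*sqrt(51)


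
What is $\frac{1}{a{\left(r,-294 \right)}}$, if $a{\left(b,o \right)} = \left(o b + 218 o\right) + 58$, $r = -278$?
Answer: $\frac{1}{17698} \approx 5.6504 \cdot 10^{-5}$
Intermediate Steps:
$a{\left(b,o \right)} = 58 + 218 o + b o$ ($a{\left(b,o \right)} = \left(b o + 218 o\right) + 58 = \left(218 o + b o\right) + 58 = 58 + 218 o + b o$)
$\frac{1}{a{\left(r,-294 \right)}} = \frac{1}{58 + 218 \left(-294\right) - -81732} = \frac{1}{58 - 64092 + 81732} = \frac{1}{17698}$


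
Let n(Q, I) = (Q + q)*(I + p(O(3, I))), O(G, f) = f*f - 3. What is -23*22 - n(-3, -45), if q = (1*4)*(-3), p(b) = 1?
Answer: -1166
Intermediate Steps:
O(G, f) = -3 + f² (O(G, f) = f² - 3 = -3 + f²)
q = -12 (q = 4*(-3) = -12)
n(Q, I) = (1 + I)*(-12 + Q) (n(Q, I) = (Q - 12)*(I + 1) = (-12 + Q)*(1 + I) = (1 + I)*(-12 + Q))
-23*22 - n(-3, -45) = -23*22 - (-12 - 3 - 12*(-45) - 45*(-3)) = -506 - (-12 - 3 + 540 + 135) = -506 - 1*660 = -506 - 660 = -1166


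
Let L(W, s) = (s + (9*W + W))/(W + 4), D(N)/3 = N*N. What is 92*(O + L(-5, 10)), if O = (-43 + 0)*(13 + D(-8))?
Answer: -807300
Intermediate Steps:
D(N) = 3*N² (D(N) = 3*(N*N) = 3*N²)
O = -8815 (O = (-43 + 0)*(13 + 3*(-8)²) = -43*(13 + 3*64) = -43*(13 + 192) = -43*205 = -8815)
L(W, s) = (s + 10*W)/(4 + W)
92*(O + L(-5, 10)) = 92*(-8815 + (10 + 10*(-5))/(4 - 5)) = 92*(-8815 + (10 - 50)/(-1)) = 92*(-8815 - 1*(-40)) = 92*(-8815 + 40) = 92*(-8775) = -807300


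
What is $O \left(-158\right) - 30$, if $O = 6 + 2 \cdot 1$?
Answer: $-1294$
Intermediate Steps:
$O = 8$ ($O = 6 + 2 = 8$)
$O \left(-158\right) - 30 = 8 \left(-158\right) - 30 = -1264 - 30 = -1294$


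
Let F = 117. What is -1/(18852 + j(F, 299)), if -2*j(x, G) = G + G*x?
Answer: -1/1211 ≈ -0.00082576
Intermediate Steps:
j(x, G) = -G/2 - G*x/2 (j(x, G) = -(G + G*x)/2 = -G/2 - G*x/2)
-1/(18852 + j(F, 299)) = -1/(18852 - 1/2*299*(1 + 117)) = -1/(18852 - 1/2*299*118) = -1/(18852 - 17641) = -1/1211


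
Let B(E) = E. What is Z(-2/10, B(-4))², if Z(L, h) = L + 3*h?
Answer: 3721/25 ≈ 148.84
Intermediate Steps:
Z(-2/10, B(-4))² = (-2/10 + 3*(-4))² = (-2*⅒ - 12)² = (-⅕ - 12)² = (-61/5)² = 3721/25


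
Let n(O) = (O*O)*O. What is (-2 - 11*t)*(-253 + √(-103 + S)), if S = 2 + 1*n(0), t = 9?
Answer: 25553 - 101*I*√101 ≈ 25553.0 - 1015.0*I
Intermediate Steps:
n(O) = O³ (n(O) = O²*O = O³)
S = 2 (S = 2 + 1*0³ = 2 + 1*0 = 2 + 0 = 2)
(-2 - 11*t)*(-253 + √(-103 + S)) = (-2 - 11*9)*(-253 + √(-103 + 2)) = (-2 - 99)*(-253 + √(-101)) = -101*(-253 + I*√101) = 25553 - 101*I*√101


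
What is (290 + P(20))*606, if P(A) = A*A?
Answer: 418140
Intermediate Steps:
P(A) = A²
(290 + P(20))*606 = (290 + 20²)*606 = (290 + 400)*606 = 690*606 = 418140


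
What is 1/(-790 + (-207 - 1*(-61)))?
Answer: -1/936 ≈ -0.0010684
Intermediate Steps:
1/(-790 + (-207 - 1*(-61))) = 1/(-790 + (-207 + 61)) = 1/(-790 - 146) = 1/(-936) = -1/936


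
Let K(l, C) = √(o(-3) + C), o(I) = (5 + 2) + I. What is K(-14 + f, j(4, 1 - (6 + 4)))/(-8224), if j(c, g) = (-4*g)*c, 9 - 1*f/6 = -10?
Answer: -√37/4112 ≈ -0.0014793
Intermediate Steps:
f = 114 (f = 54 - 6*(-10) = 54 + 60 = 114)
j(c, g) = -4*c*g
o(I) = 7 + I
K(l, C) = √(4 + C) (K(l, C) = √((7 - 3) + C) = √(4 + C))
K(-14 + f, j(4, 1 - (6 + 4)))/(-8224) = √(4 - 4*4*(1 - (6 + 4)))/(-8224) = √(4 - 4*4*(1 - 1*10))*(-1/8224) = √(4 - 4*4*(1 - 10))*(-1/8224) = √(4 - 4*4*(-9))*(-1/8224) = √(4 + 144)*(-1/8224) = √148*(-1/8224) = (2*√37)*(-1/8224) = -√37/4112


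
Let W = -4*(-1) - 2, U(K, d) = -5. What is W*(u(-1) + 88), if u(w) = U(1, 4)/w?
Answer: 186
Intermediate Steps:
u(w) = -5/w
W = 2 (W = 4 - 2 = 2)
W*(u(-1) + 88) = 2*(-5/(-1) + 88) = 2*(-5*(-1) + 88) = 2*(5 + 88) = 2*93 = 186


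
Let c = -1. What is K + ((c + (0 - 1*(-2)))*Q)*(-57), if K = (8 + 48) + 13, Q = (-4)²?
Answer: -843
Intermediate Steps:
Q = 16
K = 69 (K = 56 + 13 = 69)
K + ((c + (0 - 1*(-2)))*Q)*(-57) = 69 + ((-1 + (0 - 1*(-2)))*16)*(-57) = 69 + ((-1 + (0 + 2))*16)*(-57) = 69 + ((-1 + 2)*16)*(-57) = 69 + (1*16)*(-57) = 69 + 16*(-57) = 69 - 912 = -843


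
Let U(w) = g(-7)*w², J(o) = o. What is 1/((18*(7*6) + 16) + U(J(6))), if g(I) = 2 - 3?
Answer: 1/736 ≈ 0.0013587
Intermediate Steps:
g(I) = -1
U(w) = -w²
1/((18*(7*6) + 16) + U(J(6))) = 1/((18*(7*6) + 16) - 1*6²) = 1/((18*42 + 16) - 1*36) = 1/((756 + 16) - 36) = 1/(772 - 36) = 1/736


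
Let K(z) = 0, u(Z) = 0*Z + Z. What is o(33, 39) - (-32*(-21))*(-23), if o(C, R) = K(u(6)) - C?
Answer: 15423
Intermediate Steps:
u(Z) = Z (u(Z) = 0 + Z = Z)
o(C, R) = -C (o(C, R) = 0 - C = -C)
o(33, 39) - (-32*(-21))*(-23) = -1*33 - (-32*(-21))*(-23) = -33 - 672*(-23) = -33 - 1*(-15456) = -33 + 15456 = 15423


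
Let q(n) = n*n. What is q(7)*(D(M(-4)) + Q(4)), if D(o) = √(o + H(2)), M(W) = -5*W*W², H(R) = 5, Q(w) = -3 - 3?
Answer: -294 + 245*√13 ≈ 589.36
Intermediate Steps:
Q(w) = -6
q(n) = n²
M(W) = -5*W³
D(o) = √(5 + o) (D(o) = √(o + 5) = √(5 + o))
q(7)*(D(M(-4)) + Q(4)) = 7²*(√(5 - 5*(-4)³) - 6) = 49*(√(5 - 5*(-64)) - 6) = 49*(√(5 + 320) - 6) = 49*(√325 - 6) = 49*(5*√13 - 6) = 49*(-6 + 5*√13) = -294 + 245*√13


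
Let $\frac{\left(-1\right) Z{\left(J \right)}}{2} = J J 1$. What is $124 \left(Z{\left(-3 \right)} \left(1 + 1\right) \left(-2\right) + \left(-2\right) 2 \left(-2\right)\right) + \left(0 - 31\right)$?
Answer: $9889$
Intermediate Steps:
$Z{\left(J \right)} = - 2 J^{2}$ ($Z{\left(J \right)} = - 2 J J 1 = - 2 J^{2} \cdot 1 = - 2 J^{2}$)
$124 \left(Z{\left(-3 \right)} \left(1 + 1\right) \left(-2\right) + \left(-2\right) 2 \left(-2\right)\right) + \left(0 - 31\right) = 124 \left(- 2 \left(-3\right)^{2} \left(1 + 1\right) \left(-2\right) + \left(-2\right) 2 \left(-2\right)\right) + \left(0 - 31\right) = 124 \left(\left(-2\right) 9 \cdot 2 \left(-2\right) - -8\right) - 31 = 124 \left(\left(-18\right) 2 \left(-2\right) + 8\right) - 31 = 124 \left(\left(-36\right) \left(-2\right) + 8\right) - 31 = 124 \left(72 + 8\right) - 31 = 124 \cdot 80 - 31 = 9920 - 31 = 9889$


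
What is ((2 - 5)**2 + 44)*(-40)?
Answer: -2120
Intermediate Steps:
((2 - 5)**2 + 44)*(-40) = ((-3)**2 + 44)*(-40) = (9 + 44)*(-40) = 53*(-40) = -2120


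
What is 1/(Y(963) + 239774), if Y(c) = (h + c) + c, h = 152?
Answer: 1/241852 ≈ 4.1348e-6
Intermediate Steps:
Y(c) = 152 + 2*c (Y(c) = (152 + c) + c = 152 + 2*c)
1/(Y(963) + 239774) = 1/((152 + 2*963) + 239774) = 1/((152 + 1926) + 239774) = 1/(2078 + 239774) = 1/241852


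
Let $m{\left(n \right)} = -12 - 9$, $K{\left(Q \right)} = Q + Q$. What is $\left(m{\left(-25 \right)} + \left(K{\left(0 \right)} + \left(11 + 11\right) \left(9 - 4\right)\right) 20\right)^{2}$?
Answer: $4748041$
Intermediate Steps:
$K{\left(Q \right)} = 2 Q$
$m{\left(n \right)} = -21$ ($m{\left(n \right)} = -12 - 9 = -21$)
$\left(m{\left(-25 \right)} + \left(K{\left(0 \right)} + \left(11 + 11\right) \left(9 - 4\right)\right) 20\right)^{2} = \left(-21 + \left(2 \cdot 0 + \left(11 + 11\right) \left(9 - 4\right)\right) 20\right)^{2} = \left(-21 + \left(0 + 22 \cdot 5\right) 20\right)^{2} = \left(-21 + \left(0 + 110\right) 20\right)^{2} = \left(-21 + 110 \cdot 20\right)^{2} = \left(-21 + 2200\right)^{2} = 2179^{2} = 4748041$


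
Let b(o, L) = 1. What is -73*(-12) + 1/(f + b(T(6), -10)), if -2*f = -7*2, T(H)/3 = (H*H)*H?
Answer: 7009/8 ≈ 876.13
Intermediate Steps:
T(H) = 3*H³ (T(H) = 3*((H*H)*H) = 3*(H²*H) = 3*H³)
f = 7 (f = -(-7)*2/2 = -½*(-14) = 7)
-73*(-12) + 1/(f + b(T(6), -10)) = -73*(-12) + 1/(7 + 1) = 876 + 1/8 = 876 + ⅛ = 7009/8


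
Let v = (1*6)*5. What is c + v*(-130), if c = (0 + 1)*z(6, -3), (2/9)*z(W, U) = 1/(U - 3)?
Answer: -15603/4 ≈ -3900.8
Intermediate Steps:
z(W, U) = 9/(2*(-3 + U)) (z(W, U) = 9/(2*(U - 3)) = 9/(2*(-3 + U)))
v = 30 (v = 6*5 = 30)
c = -3/4 (c = (0 + 1)*(9/(2*(-3 - 3))) = 1*((9/2)/(-6)) = 1*((9/2)*(-1/6)) = 1*(-3/4) = -3/4 ≈ -0.75000)
c + v*(-130) = -3/4 + 30*(-130) = -3/4 - 3900 = -15603/4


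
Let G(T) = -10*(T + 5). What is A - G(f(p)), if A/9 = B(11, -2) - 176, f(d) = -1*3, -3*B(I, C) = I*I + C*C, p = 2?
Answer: -1939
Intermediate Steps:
B(I, C) = -C**2/3 - I**2/3 (B(I, C) = -(I*I + C*C)/3 = -(I**2 + C**2)/3 = -(C**2 + I**2)/3 = -C**2/3 - I**2/3)
f(d) = -3
A = -1959 (A = 9*((-1/3*(-2)**2 - 1/3*11**2) - 176) = 9*((-1/3*4 - 1/3*121) - 176) = 9*((-4/3 - 121/3) - 176) = 9*(-125/3 - 176) = 9*(-653/3) = -1959)
G(T) = -50 - 10*T (G(T) = -10*(5 + T) = -50 - 10*T)
A - G(f(p)) = -1959 - (-50 - 10*(-3)) = -1959 - (-50 + 30) = -1959 - 1*(-20) = -1959 + 20 = -1939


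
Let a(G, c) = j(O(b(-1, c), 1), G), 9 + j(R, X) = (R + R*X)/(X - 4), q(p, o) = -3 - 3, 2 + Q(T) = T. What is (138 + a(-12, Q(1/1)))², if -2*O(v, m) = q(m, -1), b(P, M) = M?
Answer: 4397409/256 ≈ 17177.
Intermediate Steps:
Q(T) = -2 + T
q(p, o) = -6
O(v, m) = 3 (O(v, m) = -½*(-6) = 3)
j(R, X) = -9 + (R + R*X)/(-4 + X) (j(R, X) = -9 + (R + R*X)/(X - 4) = -9 + (R + R*X)/(-4 + X))
a(G, c) = (39 - 6*G)/(-4 + G) (a(G, c) = (36 + 3 - 9*G + 3*G)/(-4 + G) = (39 - 6*G)/(-4 + G))
(138 + a(-12, Q(1/1)))² = (138 + 3*(13 - 2*(-12))/(-4 - 12))² = (138 + 3*(13 + 24)/(-16))² = (138 + 3*(-1/16)*37)² = (138 - 111/16)² = (2097/16)² = 4397409/256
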